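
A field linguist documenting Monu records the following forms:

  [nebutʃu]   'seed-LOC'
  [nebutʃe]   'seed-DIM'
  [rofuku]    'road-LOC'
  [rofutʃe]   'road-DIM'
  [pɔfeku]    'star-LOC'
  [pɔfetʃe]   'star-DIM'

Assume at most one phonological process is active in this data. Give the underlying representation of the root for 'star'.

/pɔfek/

In [pɔfeku] and [pɔfetʃe] the final segment of 'star' alternates: [k] ~ [tʃ].
But 'seed' keeps [tʃ] in both environments ([nebutʃu], [nebutʃe]), so there is no rule changing /tʃ/ to [k] before the LOC suffix.
The underlying segment must be /k/; /k/ becomes palato-alveolar [tʃ] before a front vowel, yielding [tʃ] there.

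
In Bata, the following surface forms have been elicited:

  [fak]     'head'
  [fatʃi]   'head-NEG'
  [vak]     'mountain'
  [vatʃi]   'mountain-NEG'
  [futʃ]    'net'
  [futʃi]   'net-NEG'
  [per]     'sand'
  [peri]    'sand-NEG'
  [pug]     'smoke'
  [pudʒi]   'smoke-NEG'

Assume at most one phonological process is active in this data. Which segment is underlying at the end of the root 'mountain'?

/k/

The root 'mountain' surfaces as [vak] and [vatʃi], with a stem-final [k] ~ [tʃ] alternation.
The stem 'net' ([futʃ], [futʃi]) shows [tʃ] unchanged in both environments, so [tʃ] cannot be basic with [k] derived in isolation.
The underlying segment must be /k/; /k/ and /g/ become palato-alveolar [tʃ] and [dʒ] before a front vowel, yielding [tʃ] there.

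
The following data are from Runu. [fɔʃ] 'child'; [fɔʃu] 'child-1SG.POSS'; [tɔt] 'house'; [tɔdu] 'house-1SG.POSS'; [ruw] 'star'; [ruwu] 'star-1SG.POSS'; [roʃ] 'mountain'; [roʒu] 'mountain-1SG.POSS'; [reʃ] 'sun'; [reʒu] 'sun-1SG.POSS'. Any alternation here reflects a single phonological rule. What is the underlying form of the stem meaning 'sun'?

'sun' shows [ʃ] ~ [ʒ] at the end of the stem ([reʃ] vs [reʒu]).
But 'child' keeps [ʃ] in both environments ([fɔʃ], [fɔʃu]), so there is no rule changing /ʃ/ to [ʒ] before the 1SG.POSS suffix.
Therefore /ʒ/ is basic and [ʃ] is derived by word-final obstruent devoicing (voiced obstruents become voiceless word-finally).

/reʒ/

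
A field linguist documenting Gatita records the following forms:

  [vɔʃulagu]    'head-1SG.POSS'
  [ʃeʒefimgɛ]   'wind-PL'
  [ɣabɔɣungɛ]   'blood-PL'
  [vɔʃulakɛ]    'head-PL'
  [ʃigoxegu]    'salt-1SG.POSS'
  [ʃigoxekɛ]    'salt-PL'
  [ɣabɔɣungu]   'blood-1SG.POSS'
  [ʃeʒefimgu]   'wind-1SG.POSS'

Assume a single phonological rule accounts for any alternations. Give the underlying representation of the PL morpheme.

The PL suffix surfaces as [-gɛ] and [-kɛ], depending on the final segment of the stem.
The 1SG.POSS suffix, which begins with [g], is invariant after every stem; so [g] is not altered by any rule here.
The PL suffix is therefore /-kɛ/ underlyingly, with post-nasal voicing: voiceless stops become voiced after a nasal.

/-kɛ/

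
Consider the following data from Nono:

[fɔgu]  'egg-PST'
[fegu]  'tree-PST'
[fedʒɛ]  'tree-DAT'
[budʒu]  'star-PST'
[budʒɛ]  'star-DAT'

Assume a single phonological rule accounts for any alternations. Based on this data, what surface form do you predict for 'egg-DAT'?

'tree' shows [g] ~ [dʒ] at the end of the stem ([fegu] vs [fedʒɛ]).
Compare 'star', with invariant [dʒ] in [budʒu] and [budʒɛ]: an analysis with underlying /dʒ/ and a rule producing [g] before the PST suffix would wrongly predict alternation here too.
The alternation reflects palatalization before a front vowel: /g/ becomes palato-alveolar [dʒ] before a front vowel. /g/ is underlying.
The one attested form of 'egg', [fɔgu], shows underlying /fɔg/. Applying the same rule before a front vowel gives [fɔdʒɛ].

[fɔdʒɛ]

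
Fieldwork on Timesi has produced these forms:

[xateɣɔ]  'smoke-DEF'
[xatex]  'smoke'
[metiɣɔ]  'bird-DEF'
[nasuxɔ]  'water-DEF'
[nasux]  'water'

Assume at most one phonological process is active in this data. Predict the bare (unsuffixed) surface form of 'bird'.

[metix]

The root 'smoke' surfaces as [xateɣɔ] and [xatex], with a stem-final [ɣ] ~ [x] alternation.
Compare 'water', with invariant [x] in [nasuxɔ] and [nasux]: an analysis with underlying /x/ and a rule producing [ɣ] before the DEF suffix would wrongly predict alternation here too.
The underlying segment must be /ɣ/; voiced obstruents become voiceless word-finally, yielding [x] there.
The one attested form of 'bird', [metiɣɔ], shows underlying /metiɣ/. Applying the same rule word-finally gives [metix].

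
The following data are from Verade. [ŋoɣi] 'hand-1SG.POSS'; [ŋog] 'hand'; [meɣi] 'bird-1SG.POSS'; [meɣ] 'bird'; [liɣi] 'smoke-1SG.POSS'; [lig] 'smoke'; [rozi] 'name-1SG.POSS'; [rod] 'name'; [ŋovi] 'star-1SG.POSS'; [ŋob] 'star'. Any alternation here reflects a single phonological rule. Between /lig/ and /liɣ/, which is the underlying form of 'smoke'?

'smoke' shows [ɣ] ~ [g] at the end of the stem ([liɣi] vs [lig]).
If /ɣ/ were underlying and a rule turned it into [g] in isolation, 'bird' would also alternate; but it has [ɣ] in both [meɣi] and [meɣ].
The underlying segment must be /g/; voiced stops become fricatives between vowels, yielding [ɣ] there.

/lig/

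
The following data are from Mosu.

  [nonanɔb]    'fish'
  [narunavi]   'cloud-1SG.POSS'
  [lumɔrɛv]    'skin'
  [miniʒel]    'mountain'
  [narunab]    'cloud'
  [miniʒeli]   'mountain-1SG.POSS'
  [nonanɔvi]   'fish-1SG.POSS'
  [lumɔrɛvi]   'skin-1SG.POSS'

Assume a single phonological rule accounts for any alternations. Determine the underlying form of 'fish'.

In [nonanɔb] and [nonanɔvi] the final segment of 'fish' alternates: [b] ~ [v].
Compare 'skin', with invariant [v] in [lumɔrɛv] and [lumɔrɛvi]: an analysis with underlying /v/ and a rule producing [b] in isolation would wrongly predict alternation here too.
The underlying segment must be /b/; voiced stops become fricatives between vowels, yielding [v] there.

/nonanɔb/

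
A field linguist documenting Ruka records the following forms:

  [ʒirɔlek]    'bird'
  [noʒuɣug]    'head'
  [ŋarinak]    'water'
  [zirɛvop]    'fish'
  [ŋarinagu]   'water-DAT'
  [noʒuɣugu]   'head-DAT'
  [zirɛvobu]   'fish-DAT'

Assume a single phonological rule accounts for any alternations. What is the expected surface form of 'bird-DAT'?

'water' shows [k] ~ [g] at the end of the stem ([ŋarinak] vs [ŋarinagu]).
The stem 'head' ([noʒuɣug], [noʒuɣugu]) shows [g] unchanged in both environments, so [g] cannot be basic with [k] derived in isolation.
Therefore /k/ is basic and [g] is derived by intervocalic voicing (voiceless stops become voiced between vowels).
The one attested form of 'bird', [ʒirɔlek], shows underlying /ʒirɔlek/. Applying the same rule between vowels gives [ʒirɔlegu].

[ʒirɔlegu]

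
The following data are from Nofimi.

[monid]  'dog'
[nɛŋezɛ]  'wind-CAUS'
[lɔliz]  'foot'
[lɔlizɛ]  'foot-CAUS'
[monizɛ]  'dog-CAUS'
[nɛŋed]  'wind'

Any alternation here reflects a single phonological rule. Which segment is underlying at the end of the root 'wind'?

The root 'wind' surfaces as [nɛŋed] and [nɛŋezɛ], with a stem-final [d] ~ [z] alternation.
Compare 'foot', with invariant [z] in [lɔliz] and [lɔlizɛ]: an analysis with underlying /z/ and a rule producing [d] in isolation would wrongly predict alternation here too.
Therefore /d/ is basic and [z] is derived by intervocalic spirantization (voiced stops become fricatives between vowels).

/d/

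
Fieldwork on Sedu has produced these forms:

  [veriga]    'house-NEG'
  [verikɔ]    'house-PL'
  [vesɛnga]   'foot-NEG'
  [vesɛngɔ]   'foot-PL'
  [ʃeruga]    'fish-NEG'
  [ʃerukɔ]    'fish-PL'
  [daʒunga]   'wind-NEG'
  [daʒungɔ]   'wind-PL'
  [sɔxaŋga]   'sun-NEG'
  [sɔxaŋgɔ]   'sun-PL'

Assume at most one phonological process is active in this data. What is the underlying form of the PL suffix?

The PL morpheme has two allomorphs, [-gɔ] and [-kɔ].
The NEG suffix, which begins with [g], is invariant after every stem; so [g] is not altered by any rule here.
So the underlying form is /-kɔ/, and voiceless stops become voiced after a nasal.

/-kɔ/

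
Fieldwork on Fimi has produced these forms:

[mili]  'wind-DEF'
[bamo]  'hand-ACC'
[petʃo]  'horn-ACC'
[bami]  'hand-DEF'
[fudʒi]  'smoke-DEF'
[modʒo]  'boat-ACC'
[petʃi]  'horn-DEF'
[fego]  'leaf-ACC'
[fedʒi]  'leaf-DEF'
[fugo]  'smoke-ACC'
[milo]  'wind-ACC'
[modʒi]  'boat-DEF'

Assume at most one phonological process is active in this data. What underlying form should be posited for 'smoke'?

The root 'smoke' surfaces as [fugo] and [fudʒi], with a stem-final [g] ~ [dʒ] alternation.
Compare 'boat', with invariant [dʒ] in [modʒo] and [modʒi]: an analysis with underlying /dʒ/ and a rule producing [g] before the ACC suffix would wrongly predict alternation here too.
The underlying segment must be /g/; /g/ becomes palato-alveolar [dʒ] before a front vowel, yielding [dʒ] there.

/fug/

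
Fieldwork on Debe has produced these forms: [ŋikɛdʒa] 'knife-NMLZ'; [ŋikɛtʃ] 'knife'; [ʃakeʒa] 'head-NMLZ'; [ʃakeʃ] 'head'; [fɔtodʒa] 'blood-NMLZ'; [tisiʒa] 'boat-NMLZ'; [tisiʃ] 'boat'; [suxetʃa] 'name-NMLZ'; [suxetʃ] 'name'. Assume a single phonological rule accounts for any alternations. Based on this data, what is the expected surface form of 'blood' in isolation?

[fɔtotʃ]

The stem for 'knife' ends in [dʒ] in [ŋikɛdʒa] but [tʃ] in [ŋikɛtʃ].
If /tʃ/ were underlying and a rule turned it into [dʒ] before the NMLZ suffix, 'name' would also alternate; but it has [tʃ] in both [suxetʃa] and [suxetʃ].
So /dʒ/ is underlying, and a rule of word-final obstruent devoicing — voiced obstruents become voiceless word-finally — gives [tʃ].
From [fɔtodʒa] the stem 'blood' is /fɔtodʒ/; word-finally this yields [fɔtotʃ].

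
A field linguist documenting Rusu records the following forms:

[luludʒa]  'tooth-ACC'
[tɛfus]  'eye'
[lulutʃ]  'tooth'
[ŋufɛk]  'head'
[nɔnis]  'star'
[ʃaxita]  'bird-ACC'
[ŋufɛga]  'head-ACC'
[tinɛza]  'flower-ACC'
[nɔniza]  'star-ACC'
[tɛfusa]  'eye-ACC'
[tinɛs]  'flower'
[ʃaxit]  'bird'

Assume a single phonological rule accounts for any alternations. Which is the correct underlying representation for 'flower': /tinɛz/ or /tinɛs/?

The stem for 'flower' ends in [s] in [tinɛs] but [z] in [tinɛza].
The stem 'eye' ([tɛfus], [tɛfusa]) shows [s] unchanged in both environments, so [s] cannot be basic with [z] derived before the ACC suffix.
Therefore /z/ is basic and [s] is derived by word-final obstruent devoicing (voiced obstruents become voiceless word-finally).

/tinɛz/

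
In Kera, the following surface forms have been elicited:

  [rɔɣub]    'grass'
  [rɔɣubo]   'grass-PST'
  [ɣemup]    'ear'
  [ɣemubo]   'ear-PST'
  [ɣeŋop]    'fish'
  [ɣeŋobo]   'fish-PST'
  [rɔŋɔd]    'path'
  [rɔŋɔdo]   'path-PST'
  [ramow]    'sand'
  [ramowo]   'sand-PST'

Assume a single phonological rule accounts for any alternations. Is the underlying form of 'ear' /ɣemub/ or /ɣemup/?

/ɣemup/

The stem for 'ear' ends in [p] in [ɣemup] but [b] in [ɣemubo].
If /b/ were underlying and a rule turned it into [p] in isolation, 'grass' would also alternate; but it has [b] in both [rɔɣub] and [rɔɣubo].
The underlying segment must be /p/; voiceless stops become voiced between vowels, yielding [b] there.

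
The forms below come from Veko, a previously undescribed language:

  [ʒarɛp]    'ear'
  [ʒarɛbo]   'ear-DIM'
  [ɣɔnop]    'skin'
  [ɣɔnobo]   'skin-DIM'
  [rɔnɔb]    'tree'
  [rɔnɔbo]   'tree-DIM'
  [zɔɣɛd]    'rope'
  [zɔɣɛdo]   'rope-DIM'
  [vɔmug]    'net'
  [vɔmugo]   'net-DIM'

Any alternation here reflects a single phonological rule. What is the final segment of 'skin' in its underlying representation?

'skin' shows [p] ~ [b] at the end of the stem ([ɣɔnop] vs [ɣɔnobo]).
Compare 'tree', with invariant [b] in [rɔnɔb] and [rɔnɔbo]: an analysis with underlying /b/ and a rule producing [p] in isolation would wrongly predict alternation here too.
Therefore /p/ is basic and [b] is derived by intervocalic voicing (voiceless stops become voiced between vowels).

/p/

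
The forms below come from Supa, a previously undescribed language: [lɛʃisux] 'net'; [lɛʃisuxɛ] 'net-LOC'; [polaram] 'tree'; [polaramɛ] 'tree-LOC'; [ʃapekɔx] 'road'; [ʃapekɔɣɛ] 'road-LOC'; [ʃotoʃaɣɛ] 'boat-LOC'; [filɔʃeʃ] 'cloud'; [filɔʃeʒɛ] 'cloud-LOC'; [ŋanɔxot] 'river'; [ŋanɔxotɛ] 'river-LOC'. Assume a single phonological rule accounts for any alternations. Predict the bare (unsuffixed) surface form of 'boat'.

[ʃotoʃax]

In [ʃapekɔx] and [ʃapekɔɣɛ] the final segment of 'road' alternates: [x] ~ [ɣ].
The stem 'net' ([lɛʃisux], [lɛʃisuxɛ]) shows [x] unchanged in both environments, so [x] cannot be basic with [ɣ] derived before the LOC suffix.
So /ɣ/ is underlying, and a rule of word-final obstruent devoicing — voiced obstruents become voiceless word-finally — gives [x].
The one attested form of 'boat', [ʃotoʃaɣɛ], shows underlying /ʃotoʃaɣ/. Applying the same rule word-finally gives [ʃotoʃax].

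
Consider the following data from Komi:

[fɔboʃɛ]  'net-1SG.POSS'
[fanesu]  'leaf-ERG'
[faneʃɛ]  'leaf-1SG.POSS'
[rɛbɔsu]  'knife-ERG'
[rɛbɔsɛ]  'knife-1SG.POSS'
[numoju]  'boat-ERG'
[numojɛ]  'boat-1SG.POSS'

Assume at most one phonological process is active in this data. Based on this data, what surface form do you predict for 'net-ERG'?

'leaf' shows [s] ~ [ʃ] at the end of the stem ([fanesu] vs [faneʃɛ]).
The stem 'knife' ([rɛbɔsu], [rɛbɔsɛ]) shows [s] unchanged in both environments, so [s] cannot be basic with [ʃ] derived before the 1SG.POSS suffix.
So /ʃ/ is underlying, and a rule of depalatalization — palato-alveolar /ʃ/ becomes [s] when no front vowel follows — gives [s].
From [fɔboʃɛ] the stem 'net' is /fɔboʃ/; when no front vowel follows this yields [fɔbosu].

[fɔbosu]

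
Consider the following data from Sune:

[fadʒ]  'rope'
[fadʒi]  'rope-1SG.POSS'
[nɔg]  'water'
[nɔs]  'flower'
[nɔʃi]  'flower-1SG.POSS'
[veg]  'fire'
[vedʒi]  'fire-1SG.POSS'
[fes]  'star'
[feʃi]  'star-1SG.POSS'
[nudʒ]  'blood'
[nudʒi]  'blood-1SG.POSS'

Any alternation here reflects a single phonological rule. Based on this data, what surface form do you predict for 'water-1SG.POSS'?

[nɔdʒi]

'fire' shows [g] ~ [dʒ] at the end of the stem ([veg] vs [vedʒi]).
But 'blood' keeps [dʒ] in both environments ([nudʒ], [nudʒi]), so there is no rule changing /dʒ/ to [g] in isolation.
The underlying segment must be /g/; /g/ and /s/ become palato-alveolar [dʒ] and [ʃ] before a front vowel, yielding [dʒ] there.
From [nɔg] the stem 'water' is /nɔg/; before a front vowel this yields [nɔdʒi].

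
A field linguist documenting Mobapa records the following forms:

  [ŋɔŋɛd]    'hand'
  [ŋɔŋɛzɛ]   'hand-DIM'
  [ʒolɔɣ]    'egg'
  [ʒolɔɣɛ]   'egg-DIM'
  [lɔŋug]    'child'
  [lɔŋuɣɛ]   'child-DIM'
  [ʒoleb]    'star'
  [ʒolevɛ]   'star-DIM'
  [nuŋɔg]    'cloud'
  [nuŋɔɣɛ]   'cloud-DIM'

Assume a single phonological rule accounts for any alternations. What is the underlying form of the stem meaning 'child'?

The stem for 'child' ends in [g] in [lɔŋug] but [ɣ] in [lɔŋuɣɛ].
If /ɣ/ were underlying and a rule turned it into [g] in isolation, 'egg' would also alternate; but it has [ɣ] in both [ʒolɔɣ] and [ʒolɔɣɛ].
Therefore /g/ is basic and [ɣ] is derived by intervocalic spirantization (voiced stops become fricatives between vowels).

/lɔŋug/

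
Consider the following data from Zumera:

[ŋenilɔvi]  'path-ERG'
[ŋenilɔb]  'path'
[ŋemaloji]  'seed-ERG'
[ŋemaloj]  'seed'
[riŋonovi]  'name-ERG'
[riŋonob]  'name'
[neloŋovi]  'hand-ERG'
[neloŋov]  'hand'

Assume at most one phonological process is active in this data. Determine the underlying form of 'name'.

The root 'name' surfaces as [riŋonovi] and [riŋonob], with a stem-final [v] ~ [b] alternation.
The stem 'hand' ([neloŋovi], [neloŋov]) shows [v] unchanged in both environments, so [v] cannot be basic with [b] derived in isolation.
So /b/ is underlying, and a rule of intervocalic spirantization — voiced stops become fricatives between vowels — gives [v].

/riŋonob/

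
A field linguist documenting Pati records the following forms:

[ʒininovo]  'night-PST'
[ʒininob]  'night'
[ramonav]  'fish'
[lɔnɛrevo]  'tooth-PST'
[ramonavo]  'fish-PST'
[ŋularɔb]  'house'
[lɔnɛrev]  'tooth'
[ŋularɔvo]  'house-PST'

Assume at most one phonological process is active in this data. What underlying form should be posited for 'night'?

/ʒininob/

The root 'night' surfaces as [ʒininob] and [ʒininovo], with a stem-final [b] ~ [v] alternation.
The stem 'fish' ([ramonav], [ramonavo]) shows [v] unchanged in both environments, so [v] cannot be basic with [b] derived in isolation.
So /b/ is underlying, and a rule of intervocalic spirantization — voiced stops become fricatives between vowels — gives [v].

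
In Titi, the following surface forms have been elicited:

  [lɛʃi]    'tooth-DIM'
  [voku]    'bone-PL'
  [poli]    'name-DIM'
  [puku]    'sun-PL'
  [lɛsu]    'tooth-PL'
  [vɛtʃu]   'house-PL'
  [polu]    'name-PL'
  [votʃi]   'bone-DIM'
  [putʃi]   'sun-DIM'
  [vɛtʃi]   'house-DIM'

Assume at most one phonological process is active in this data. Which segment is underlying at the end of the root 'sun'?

/k/

In [puku] and [putʃi] the final segment of 'sun' alternates: [k] ~ [tʃ].
If /tʃ/ were underlying and a rule turned it into [k] before the PL suffix, 'house' would also alternate; but it has [tʃ] in both [vɛtʃu] and [vɛtʃi].
The alternation reflects palatalization before a front vowel: /k/ and /s/ become palato-alveolar [tʃ] and [ʃ] before a front vowel. /k/ is underlying.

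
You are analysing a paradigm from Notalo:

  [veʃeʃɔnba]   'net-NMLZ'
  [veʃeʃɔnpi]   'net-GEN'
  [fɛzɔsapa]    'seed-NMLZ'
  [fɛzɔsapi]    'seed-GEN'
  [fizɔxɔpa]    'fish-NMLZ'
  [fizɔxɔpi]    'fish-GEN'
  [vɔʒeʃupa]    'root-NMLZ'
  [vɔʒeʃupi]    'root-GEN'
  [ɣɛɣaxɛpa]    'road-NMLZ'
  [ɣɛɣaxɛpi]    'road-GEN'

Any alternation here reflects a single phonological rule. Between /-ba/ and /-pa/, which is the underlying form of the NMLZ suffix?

The NMLZ suffix surfaces as [-ba] and [-pa], depending on the final segment of the stem.
By contrast the GEN suffix keeps its initial [p] throughout — that segment must be underlying.
The NMLZ suffix is therefore /-ba/ underlyingly, with post-vocalic devoicing: voiced stops become voiceless after a vowel.

/-ba/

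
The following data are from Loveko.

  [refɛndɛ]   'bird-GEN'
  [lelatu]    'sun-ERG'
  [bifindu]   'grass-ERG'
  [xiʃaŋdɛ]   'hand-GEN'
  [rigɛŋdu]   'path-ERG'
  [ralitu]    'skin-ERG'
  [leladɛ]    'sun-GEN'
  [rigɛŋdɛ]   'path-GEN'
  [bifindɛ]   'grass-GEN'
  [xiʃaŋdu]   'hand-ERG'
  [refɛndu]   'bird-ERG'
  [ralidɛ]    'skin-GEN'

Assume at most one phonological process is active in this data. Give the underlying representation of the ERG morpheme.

The ERG morpheme has two allomorphs, [-du] and [-tu].
The GEN suffix, which begins with [d], is invariant after every stem; so [d] is not altered by any rule here.
So the underlying form is /-tu/, and voiceless stops become voiced after a nasal.

/-tu/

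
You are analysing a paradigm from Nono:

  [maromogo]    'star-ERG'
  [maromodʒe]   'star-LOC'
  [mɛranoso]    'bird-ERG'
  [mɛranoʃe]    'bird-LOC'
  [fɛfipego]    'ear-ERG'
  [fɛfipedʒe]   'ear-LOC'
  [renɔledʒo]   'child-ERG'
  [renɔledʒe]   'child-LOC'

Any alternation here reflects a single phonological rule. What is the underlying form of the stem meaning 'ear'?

/fɛfipeg/

'ear' shows [g] ~ [dʒ] at the end of the stem ([fɛfipego] vs [fɛfipedʒe]).
If /dʒ/ were underlying and a rule turned it into [g] before the ERG suffix, 'child' would also alternate; but it has [dʒ] in both [renɔledʒo] and [renɔledʒe].
Therefore /g/ is basic and [dʒ] is derived by palatalization before a front vowel (/g/ and /s/ become palato-alveolar [dʒ] and [ʃ] before a front vowel).
The underlying form of 'ear' is therefore /fɛfipeg/.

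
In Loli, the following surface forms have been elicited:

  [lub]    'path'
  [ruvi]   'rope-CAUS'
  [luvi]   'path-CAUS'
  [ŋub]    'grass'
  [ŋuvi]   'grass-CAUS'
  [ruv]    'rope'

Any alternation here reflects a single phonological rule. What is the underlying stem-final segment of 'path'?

'path' shows [b] ~ [v] at the end of the stem ([lub] vs [luvi]).
Compare 'rope', with invariant [v] in [ruv] and [ruvi]: an analysis with underlying /v/ and a rule producing [b] in isolation would wrongly predict alternation here too.
The alternation reflects intervocalic spirantization: voiced stops become fricatives between vowels. /b/ is underlying.

/b/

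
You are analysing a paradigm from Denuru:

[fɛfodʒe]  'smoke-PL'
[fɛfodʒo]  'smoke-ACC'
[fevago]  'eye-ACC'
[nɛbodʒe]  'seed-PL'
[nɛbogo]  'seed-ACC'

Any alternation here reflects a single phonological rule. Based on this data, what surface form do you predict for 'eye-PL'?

[fevadʒe]

The root 'seed' surfaces as [nɛbodʒe] and [nɛbogo], with a stem-final [dʒ] ~ [g] alternation.
Compare 'smoke', with invariant [dʒ] in [fɛfodʒe] and [fɛfodʒo]: an analysis with underlying /dʒ/ and a rule producing [g] before the ACC suffix would wrongly predict alternation here too.
The alternation reflects palatalization before a front vowel: /g/ becomes palato-alveolar [dʒ] before a front vowel. /g/ is underlying.
The one attested form of 'eye', [fevago], shows underlying /fevag/. Applying the same rule before a front vowel gives [fevadʒe].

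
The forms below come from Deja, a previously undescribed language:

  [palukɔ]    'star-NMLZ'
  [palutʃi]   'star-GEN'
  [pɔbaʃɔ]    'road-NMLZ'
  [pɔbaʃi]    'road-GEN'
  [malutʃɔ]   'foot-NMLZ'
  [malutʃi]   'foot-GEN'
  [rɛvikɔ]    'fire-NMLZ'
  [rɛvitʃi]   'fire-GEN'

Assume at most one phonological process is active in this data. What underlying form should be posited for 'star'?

The root 'star' surfaces as [palukɔ] and [palutʃi], with a stem-final [k] ~ [tʃ] alternation.
But 'foot' keeps [tʃ] in both environments ([malutʃɔ], [malutʃi]), so there is no rule changing /tʃ/ to [k] before the NMLZ suffix.
So /k/ is underlying, and a rule of palatalization before a front vowel — /k/ becomes palato-alveolar [tʃ] before a front vowel — gives [tʃ].
Hence 'star' is /paluk/ underlyingly.

/paluk/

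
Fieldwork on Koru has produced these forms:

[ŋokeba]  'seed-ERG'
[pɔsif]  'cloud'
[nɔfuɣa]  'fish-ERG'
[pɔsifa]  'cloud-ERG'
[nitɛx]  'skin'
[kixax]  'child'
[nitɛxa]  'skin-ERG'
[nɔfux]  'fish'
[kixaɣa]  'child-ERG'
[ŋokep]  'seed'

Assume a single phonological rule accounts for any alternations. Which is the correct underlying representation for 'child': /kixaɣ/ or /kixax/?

The root 'child' surfaces as [kixaɣa] and [kixax], with a stem-final [ɣ] ~ [x] alternation.
But 'skin' keeps [x] in both environments ([nitɛxa], [nitɛx]), so there is no rule changing /x/ to [ɣ] before the ERG suffix.
The alternation reflects word-final obstruent devoicing: voiced obstruents become voiceless word-finally. /ɣ/ is underlying.

/kixaɣ/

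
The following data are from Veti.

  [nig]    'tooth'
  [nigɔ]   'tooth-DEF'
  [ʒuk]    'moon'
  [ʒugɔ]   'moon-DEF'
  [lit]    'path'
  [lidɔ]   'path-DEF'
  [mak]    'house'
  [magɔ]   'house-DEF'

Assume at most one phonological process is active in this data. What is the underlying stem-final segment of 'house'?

In [mak] and [magɔ] the final segment of 'house' alternates: [k] ~ [g].
The stem 'tooth' ([nig], [nigɔ]) shows [g] unchanged in both environments, so [g] cannot be basic with [k] derived in isolation.
The underlying segment must be /k/; voiceless stops become voiced between vowels, yielding [g] there.

/k/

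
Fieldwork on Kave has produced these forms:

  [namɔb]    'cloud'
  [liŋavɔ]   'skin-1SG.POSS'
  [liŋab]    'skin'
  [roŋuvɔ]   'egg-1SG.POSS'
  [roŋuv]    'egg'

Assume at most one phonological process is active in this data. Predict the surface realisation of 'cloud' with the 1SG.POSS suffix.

The root 'skin' surfaces as [liŋavɔ] and [liŋab], with a stem-final [v] ~ [b] alternation.
But 'egg' keeps [v] in both environments ([roŋuvɔ], [roŋuv]), so there is no rule changing /v/ to [b] in isolation.
So /b/ is underlying, and a rule of intervocalic spirantization — voiced stops become fricatives between vowels — gives [v].
The one attested form of 'cloud', [namɔb], shows underlying /namɔb/. Applying the same rule between vowels gives [namɔvɔ].

[namɔvɔ]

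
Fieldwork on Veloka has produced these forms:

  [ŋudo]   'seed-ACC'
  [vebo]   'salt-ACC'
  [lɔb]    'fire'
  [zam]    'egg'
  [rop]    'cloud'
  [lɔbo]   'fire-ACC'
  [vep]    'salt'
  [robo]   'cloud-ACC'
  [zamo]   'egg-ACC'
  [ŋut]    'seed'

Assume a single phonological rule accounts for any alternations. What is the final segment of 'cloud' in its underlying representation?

/p/

The stem for 'cloud' ends in [p] in [rop] but [b] in [robo].
If /b/ were underlying and a rule turned it into [p] in isolation, 'fire' would also alternate; but it has [b] in both [lɔb] and [lɔbo].
Therefore /p/ is basic and [b] is derived by intervocalic voicing (voiceless stops become voiced between vowels).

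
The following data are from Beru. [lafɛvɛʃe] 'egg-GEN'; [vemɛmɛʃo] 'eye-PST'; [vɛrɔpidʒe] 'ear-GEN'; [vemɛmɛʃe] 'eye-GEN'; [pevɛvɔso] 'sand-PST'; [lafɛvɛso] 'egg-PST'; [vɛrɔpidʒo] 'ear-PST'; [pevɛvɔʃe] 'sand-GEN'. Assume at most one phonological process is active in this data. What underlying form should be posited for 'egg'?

/lafɛvɛs/

'egg' shows [s] ~ [ʃ] at the end of the stem ([lafɛvɛso] vs [lafɛvɛʃe]).
But 'eye' keeps [ʃ] in both environments ([vemɛmɛʃo], [vemɛmɛʃe]), so there is no rule changing /ʃ/ to [s] before the PST suffix.
Therefore /s/ is basic and [ʃ] is derived by palatalization before a front vowel (/s/ becomes palato-alveolar [ʃ] before a front vowel).
So 'egg' = /lafɛvɛs/.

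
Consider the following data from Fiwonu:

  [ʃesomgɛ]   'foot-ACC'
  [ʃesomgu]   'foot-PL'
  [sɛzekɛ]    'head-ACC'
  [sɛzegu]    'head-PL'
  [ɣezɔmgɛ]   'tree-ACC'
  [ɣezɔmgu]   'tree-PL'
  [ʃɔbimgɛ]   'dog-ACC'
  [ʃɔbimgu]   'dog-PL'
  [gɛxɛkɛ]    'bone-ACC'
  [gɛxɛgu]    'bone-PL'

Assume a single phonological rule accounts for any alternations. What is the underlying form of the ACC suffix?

/-kɛ/

The ACC suffix surfaces as [-gɛ] and [-kɛ], depending on the final segment of the stem.
By contrast the PL suffix keeps its initial [g] throughout — that segment must be underlying.
The ACC suffix is therefore /-kɛ/ underlyingly, with post-nasal voicing: voiceless stops become voiced after a nasal.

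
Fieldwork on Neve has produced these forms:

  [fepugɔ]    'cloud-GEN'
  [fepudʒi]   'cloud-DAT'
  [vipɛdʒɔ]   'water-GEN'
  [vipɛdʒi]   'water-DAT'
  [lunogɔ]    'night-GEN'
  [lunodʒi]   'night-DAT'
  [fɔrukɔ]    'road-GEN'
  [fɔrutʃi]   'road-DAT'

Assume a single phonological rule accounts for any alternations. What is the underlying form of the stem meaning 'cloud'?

/fepug/

The stem for 'cloud' ends in [g] in [fepugɔ] but [dʒ] in [fepudʒi].
If /dʒ/ were underlying and a rule turned it into [g] before the GEN suffix, 'water' would also alternate; but it has [dʒ] in both [vipɛdʒɔ] and [vipɛdʒi].
So /g/ is underlying, and a rule of palatalization before a front vowel — /k/ and /g/ become palato-alveolar [tʃ] and [dʒ] before a front vowel — gives [dʒ].
Hence 'cloud' is /fepug/ underlyingly.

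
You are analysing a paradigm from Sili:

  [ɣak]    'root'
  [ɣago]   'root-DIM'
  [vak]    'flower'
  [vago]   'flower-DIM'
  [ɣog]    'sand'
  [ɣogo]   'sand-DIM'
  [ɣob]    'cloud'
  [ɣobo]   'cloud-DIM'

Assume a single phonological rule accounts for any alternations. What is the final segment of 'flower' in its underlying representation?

In [vak] and [vago] the final segment of 'flower' alternates: [k] ~ [g].
But 'sand' keeps [g] in both environments ([ɣog], [ɣogo]), so there is no rule changing /g/ to [k] in isolation.
Therefore /k/ is basic and [g] is derived by intervocalic voicing (voiceless stops become voiced between vowels).

/k/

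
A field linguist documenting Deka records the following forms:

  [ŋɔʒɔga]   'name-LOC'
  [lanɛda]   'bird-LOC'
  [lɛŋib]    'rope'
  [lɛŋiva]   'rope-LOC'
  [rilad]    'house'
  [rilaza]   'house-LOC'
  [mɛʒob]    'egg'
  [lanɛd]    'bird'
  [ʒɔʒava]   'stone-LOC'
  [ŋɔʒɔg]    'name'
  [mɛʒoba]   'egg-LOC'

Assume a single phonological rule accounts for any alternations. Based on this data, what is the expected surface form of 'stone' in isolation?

[ʒɔʒab]

The stem for 'rope' ends in [v] in [lɛŋiva] but [b] in [lɛŋib].
The stem 'egg' ([mɛʒoba], [mɛʒob]) shows [b] unchanged in both environments, so [b] cannot be basic with [v] derived before the LOC suffix.
The underlying segment must be /v/; voiced fricatives become stops word-finally, yielding [b] there.
The one attested form of 'stone', [ʒɔʒava], shows underlying /ʒɔʒav/. Applying the same rule word-finally gives [ʒɔʒab].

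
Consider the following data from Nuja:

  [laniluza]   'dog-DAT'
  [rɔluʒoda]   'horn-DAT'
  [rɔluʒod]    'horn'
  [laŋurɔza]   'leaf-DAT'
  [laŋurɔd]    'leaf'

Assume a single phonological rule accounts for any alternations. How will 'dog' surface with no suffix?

[lanilud]

In [laŋurɔza] and [laŋurɔd] the final segment of 'leaf' alternates: [z] ~ [d].
The stem 'horn' ([rɔluʒoda], [rɔluʒod]) shows [d] unchanged in both environments, so [d] cannot be basic with [z] derived before the DAT suffix.
Therefore /z/ is basic and [d] is derived by word-final hardening (voiced fricatives become stops word-finally).
The one attested form of 'dog', [laniluza], shows underlying /laniluz/. Applying the same rule word-finally gives [lanilud].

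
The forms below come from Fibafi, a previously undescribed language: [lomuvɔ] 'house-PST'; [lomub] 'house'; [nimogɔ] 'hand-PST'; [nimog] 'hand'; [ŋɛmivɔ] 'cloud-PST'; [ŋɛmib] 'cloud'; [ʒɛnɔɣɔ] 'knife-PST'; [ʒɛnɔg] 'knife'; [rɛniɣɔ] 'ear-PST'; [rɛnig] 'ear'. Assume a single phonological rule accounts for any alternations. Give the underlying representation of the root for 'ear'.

In [rɛniɣɔ] and [rɛnig] the final segment of 'ear' alternates: [ɣ] ~ [g].
But 'hand' keeps [g] in both environments ([nimogɔ], [nimog]), so there is no rule changing /g/ to [ɣ] before the PST suffix.
Therefore /ɣ/ is basic and [g] is derived by word-final hardening (voiced fricatives become stops word-finally).
Hence 'ear' is /rɛniɣ/ underlyingly.

/rɛniɣ/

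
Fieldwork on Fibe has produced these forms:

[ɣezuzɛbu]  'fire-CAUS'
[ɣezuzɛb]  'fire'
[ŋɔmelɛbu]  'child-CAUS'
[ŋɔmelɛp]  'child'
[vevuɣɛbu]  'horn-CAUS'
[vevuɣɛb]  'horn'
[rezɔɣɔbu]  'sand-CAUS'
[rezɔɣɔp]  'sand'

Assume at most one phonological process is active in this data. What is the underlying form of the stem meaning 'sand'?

The stem for 'sand' ends in [b] in [rezɔɣɔbu] but [p] in [rezɔɣɔp].
But 'fire' keeps [b] in both environments ([ɣezuzɛbu], [ɣezuzɛb]), so there is no rule changing /b/ to [p] in isolation.
So /p/ is underlying, and a rule of intervocalic voicing — voiceless stops become voiced between vowels — gives [b].

/rezɔɣɔp/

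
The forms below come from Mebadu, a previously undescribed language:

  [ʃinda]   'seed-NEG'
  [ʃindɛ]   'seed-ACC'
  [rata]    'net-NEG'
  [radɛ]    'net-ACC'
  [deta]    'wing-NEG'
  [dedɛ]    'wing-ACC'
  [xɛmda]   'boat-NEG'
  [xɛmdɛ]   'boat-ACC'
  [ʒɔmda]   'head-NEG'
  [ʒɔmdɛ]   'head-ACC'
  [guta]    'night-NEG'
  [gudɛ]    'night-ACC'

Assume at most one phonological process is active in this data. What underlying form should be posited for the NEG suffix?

The NEG suffix surfaces as [-da] and [-ta], depending on the final segment of the stem.
The ACC suffix, which begins with [d], is invariant after every stem; so [d] is not altered by any rule here.
So the underlying form is /-ta/, and voiceless stops become voiced after a nasal.

/-ta/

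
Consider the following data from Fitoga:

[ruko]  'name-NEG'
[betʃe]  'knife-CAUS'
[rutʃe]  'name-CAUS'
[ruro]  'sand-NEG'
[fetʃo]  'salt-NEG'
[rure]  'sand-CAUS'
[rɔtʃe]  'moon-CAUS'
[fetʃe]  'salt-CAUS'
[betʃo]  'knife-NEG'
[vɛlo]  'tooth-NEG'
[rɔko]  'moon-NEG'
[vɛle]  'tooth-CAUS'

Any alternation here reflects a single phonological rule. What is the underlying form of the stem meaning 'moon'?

The root 'moon' surfaces as [rɔtʃe] and [rɔko], with a stem-final [tʃ] ~ [k] alternation.
Compare 'knife', with invariant [tʃ] in [betʃe] and [betʃo]: an analysis with underlying /tʃ/ and a rule producing [k] before the NEG suffix would wrongly predict alternation here too.
Therefore /k/ is basic and [tʃ] is derived by palatalization before a front vowel (/k/ becomes palato-alveolar [tʃ] before a front vowel).

/rɔk/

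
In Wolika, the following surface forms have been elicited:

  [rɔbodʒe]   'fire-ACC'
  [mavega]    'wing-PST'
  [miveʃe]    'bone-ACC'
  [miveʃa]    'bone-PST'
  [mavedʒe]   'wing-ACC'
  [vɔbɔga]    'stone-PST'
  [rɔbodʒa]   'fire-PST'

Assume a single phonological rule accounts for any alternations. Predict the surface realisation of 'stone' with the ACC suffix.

In [mavedʒe] and [mavega] the final segment of 'wing' alternates: [dʒ] ~ [g].
But 'fire' keeps [dʒ] in both environments ([rɔbodʒe], [rɔbodʒa]), so there is no rule changing /dʒ/ to [g] before the PST suffix.
So /g/ is underlying, and a rule of palatalization before a front vowel — /g/ becomes palato-alveolar [dʒ] before a front vowel — gives [dʒ].
From [vɔbɔga] the stem 'stone' is /vɔbɔg/; before a front vowel this yields [vɔbɔdʒe].

[vɔbɔdʒe]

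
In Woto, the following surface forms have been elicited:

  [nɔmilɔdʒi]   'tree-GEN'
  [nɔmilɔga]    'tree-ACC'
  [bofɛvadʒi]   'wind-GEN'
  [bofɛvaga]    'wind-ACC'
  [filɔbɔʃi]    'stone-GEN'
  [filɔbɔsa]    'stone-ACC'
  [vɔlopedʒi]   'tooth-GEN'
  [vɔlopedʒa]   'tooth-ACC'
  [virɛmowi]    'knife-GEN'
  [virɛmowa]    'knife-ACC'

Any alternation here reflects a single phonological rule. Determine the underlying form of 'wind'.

In [bofɛvadʒi] and [bofɛvaga] the final segment of 'wind' alternates: [dʒ] ~ [g].
The stem 'tooth' ([vɔlopedʒi], [vɔlopedʒa]) shows [dʒ] unchanged in both environments, so [dʒ] cannot be basic with [g] derived before the ACC suffix.
The alternation reflects palatalization before a front vowel: /g/ and /s/ become palato-alveolar [dʒ] and [ʃ] before a front vowel. /g/ is underlying.

/bofɛvag/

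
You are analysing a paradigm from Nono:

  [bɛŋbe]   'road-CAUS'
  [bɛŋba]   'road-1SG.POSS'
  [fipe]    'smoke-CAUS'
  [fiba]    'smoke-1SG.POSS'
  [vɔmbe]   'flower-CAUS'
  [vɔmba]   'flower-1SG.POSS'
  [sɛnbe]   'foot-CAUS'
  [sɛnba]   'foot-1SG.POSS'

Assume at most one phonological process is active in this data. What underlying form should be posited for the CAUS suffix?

/-pe/

The CAUS suffix surfaces as [-be] and [-pe], depending on the final segment of the stem.
The 1SG.POSS suffix, which begins with [b], is invariant after every stem; so [b] is not altered by any rule here.
The CAUS suffix is therefore /-pe/ underlyingly, with post-nasal voicing: voiceless stops become voiced after a nasal.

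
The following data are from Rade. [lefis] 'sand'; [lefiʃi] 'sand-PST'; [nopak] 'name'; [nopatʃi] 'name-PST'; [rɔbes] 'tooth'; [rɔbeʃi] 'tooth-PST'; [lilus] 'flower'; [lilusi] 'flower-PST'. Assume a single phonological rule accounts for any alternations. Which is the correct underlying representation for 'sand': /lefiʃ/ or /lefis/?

'sand' shows [s] ~ [ʃ] at the end of the stem ([lefis] vs [lefiʃi]).
If /s/ were underlying and a rule turned it into [ʃ] before the PST suffix, 'flower' would also alternate; but it has [s] in both [lilus] and [lilusi].
The alternation reflects depalatalization: palato-alveolar /tʃ/ and /ʃ/ become [k] and [s] when no front vowel follows. /ʃ/ is underlying.

/lefiʃ/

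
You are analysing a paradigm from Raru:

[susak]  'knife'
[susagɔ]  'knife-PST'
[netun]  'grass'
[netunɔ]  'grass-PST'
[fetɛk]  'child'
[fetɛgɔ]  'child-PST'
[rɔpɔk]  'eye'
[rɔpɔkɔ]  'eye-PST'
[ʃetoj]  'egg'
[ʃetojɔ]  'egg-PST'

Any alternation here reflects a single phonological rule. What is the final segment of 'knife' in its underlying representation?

The root 'knife' surfaces as [susak] and [susagɔ], with a stem-final [k] ~ [g] alternation.
If /k/ were underlying and a rule turned it into [g] before the PST suffix, 'eye' would also alternate; but it has [k] in both [rɔpɔk] and [rɔpɔkɔ].
Therefore /g/ is basic and [k] is derived by word-final obstruent devoicing (voiced obstruents become voiceless word-finally).

/g/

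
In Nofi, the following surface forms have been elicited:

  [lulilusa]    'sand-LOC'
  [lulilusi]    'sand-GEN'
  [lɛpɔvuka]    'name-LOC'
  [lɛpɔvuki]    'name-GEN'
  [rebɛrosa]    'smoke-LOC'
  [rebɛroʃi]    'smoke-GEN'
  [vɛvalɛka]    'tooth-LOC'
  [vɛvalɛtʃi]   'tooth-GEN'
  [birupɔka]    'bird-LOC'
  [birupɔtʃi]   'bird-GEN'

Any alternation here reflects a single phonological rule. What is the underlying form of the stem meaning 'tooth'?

/vɛvalɛtʃ/

In [vɛvalɛka] and [vɛvalɛtʃi] the final segment of 'tooth' alternates: [k] ~ [tʃ].
Compare 'name', with invariant [k] in [lɛpɔvuka] and [lɛpɔvuki]: an analysis with underlying /k/ and a rule producing [tʃ] before the GEN suffix would wrongly predict alternation here too.
Therefore /tʃ/ is basic and [k] is derived by depalatalization (palato-alveolar /tʃ/ and /ʃ/ become [k] and [s] when no front vowel follows).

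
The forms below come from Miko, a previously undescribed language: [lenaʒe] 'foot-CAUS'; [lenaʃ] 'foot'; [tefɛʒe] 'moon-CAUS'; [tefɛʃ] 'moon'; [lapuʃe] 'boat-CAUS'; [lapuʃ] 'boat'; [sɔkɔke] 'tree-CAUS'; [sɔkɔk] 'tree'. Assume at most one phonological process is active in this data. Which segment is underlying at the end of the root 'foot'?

'foot' shows [ʒ] ~ [ʃ] at the end of the stem ([lenaʒe] vs [lenaʃ]).
Compare 'boat', with invariant [ʃ] in [lapuʃe] and [lapuʃ]: an analysis with underlying /ʃ/ and a rule producing [ʒ] before the CAUS suffix would wrongly predict alternation here too.
So /ʒ/ is underlying, and a rule of word-final obstruent devoicing — voiced obstruents become voiceless word-finally — gives [ʃ].

/ʒ/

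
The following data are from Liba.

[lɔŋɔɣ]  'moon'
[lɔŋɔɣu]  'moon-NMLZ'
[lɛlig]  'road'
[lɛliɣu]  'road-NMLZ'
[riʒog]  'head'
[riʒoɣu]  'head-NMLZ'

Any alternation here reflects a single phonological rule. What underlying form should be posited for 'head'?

The stem for 'head' ends in [g] in [riʒog] but [ɣ] in [riʒoɣu].
Compare 'moon', with invariant [ɣ] in [lɔŋɔɣ] and [lɔŋɔɣu]: an analysis with underlying /ɣ/ and a rule producing [g] in isolation would wrongly predict alternation here too.
The underlying segment must be /g/; voiced stops become fricatives between vowels, yielding [ɣ] there.
Hence 'head' is /riʒog/ underlyingly.

/riʒog/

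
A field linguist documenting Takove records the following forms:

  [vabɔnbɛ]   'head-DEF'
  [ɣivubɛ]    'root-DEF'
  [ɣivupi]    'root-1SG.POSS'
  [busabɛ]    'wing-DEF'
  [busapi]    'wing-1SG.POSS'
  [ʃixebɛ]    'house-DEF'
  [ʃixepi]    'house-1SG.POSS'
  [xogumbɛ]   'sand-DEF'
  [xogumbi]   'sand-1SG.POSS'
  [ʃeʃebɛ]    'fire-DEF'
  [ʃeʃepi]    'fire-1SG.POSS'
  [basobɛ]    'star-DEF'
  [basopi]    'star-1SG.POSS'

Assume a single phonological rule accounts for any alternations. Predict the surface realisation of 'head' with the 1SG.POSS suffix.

[vabɔnbi]

The 1SG.POSS suffix surfaces as [-bi] and [-pi], depending on the final segment of the stem.
By contrast the DEF suffix keeps its initial [b] throughout — that segment must be underlying.
So the underlying form is /-pi/, and voiceless stops become voiced after a nasal.
After 'head', which ends in a nasal, the suffix surfaces as [-bi], giving [vabɔnbi].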